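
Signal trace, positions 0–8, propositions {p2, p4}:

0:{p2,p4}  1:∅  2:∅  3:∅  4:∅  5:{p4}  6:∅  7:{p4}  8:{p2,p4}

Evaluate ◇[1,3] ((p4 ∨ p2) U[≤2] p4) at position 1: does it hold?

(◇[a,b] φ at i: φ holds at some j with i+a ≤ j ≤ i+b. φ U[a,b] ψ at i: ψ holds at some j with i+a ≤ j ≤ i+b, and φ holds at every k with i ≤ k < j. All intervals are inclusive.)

Check ((p4 ∨ p2) U[≤2] p4) at each j in [2,4]:
  j=2: fails
  j=3: fails
  j=4: fails
No position in the window satisfies it → formula fails.

No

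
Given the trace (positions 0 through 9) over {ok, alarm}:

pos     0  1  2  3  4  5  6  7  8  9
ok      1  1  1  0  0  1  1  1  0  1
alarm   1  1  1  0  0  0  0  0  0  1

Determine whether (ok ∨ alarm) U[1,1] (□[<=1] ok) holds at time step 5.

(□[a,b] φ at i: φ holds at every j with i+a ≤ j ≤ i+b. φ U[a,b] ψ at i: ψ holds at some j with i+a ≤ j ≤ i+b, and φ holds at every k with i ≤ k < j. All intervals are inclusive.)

Yes

Need some j in [6,6] with □[<=1] ok, and (ok ∨ alarm) at every k in [5,j-1].
  j=6: □[<=1] ok holds; (ok ∨ alarm) holds at every k in [5,5] → satisfied.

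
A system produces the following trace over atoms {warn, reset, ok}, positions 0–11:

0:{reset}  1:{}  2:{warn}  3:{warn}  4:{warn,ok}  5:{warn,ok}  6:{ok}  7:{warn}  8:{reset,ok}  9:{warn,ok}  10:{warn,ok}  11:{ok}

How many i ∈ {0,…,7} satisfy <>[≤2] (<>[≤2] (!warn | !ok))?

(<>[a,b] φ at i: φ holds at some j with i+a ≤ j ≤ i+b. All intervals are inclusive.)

8

Evaluate at each i in [0,7]:
  i=0: ✓ (witness j=0)
  i=1: ✓ (witness j=1)
  i=2: ✓ (witness j=2)
  i=3: ✓ (witness j=3)
  i=4: ✓ (witness j=4)
  i=5: ✓ (witness j=5)
  i=6: ✓ (witness j=6)
  i=7: ✓ (witness j=7)
Positions where it holds: {0, 1, 2, 3, 4, 5, 6, 7} → 8.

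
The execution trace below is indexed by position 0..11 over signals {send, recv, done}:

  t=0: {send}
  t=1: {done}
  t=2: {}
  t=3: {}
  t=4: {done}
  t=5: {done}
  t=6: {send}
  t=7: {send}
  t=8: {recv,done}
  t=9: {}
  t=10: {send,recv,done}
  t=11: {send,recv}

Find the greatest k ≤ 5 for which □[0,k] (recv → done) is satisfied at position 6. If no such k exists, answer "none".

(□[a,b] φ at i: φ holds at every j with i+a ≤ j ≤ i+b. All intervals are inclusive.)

4

(recv → done) must hold from j=6 onward; find where it first fails.
  j=6: holds
  j=7: holds
  j=8: holds
  j=9: holds
  j=10: holds
  j=11: fails
Holds on [6,10], so largest k = 4.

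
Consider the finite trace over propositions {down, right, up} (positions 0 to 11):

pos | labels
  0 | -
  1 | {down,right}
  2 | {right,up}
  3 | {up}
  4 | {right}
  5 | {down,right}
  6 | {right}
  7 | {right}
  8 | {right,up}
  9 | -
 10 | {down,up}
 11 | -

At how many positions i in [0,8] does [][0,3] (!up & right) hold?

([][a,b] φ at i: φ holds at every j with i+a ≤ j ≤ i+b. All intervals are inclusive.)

Evaluate at each i in [0,8]:
  i=0: ✗ (fails at j=0)
  i=1: ✗ (fails at j=2)
  i=2: ✗ (fails at j=2)
  i=3: ✗ (fails at j=3)
  i=4: ✓ (all of [4,7])
  i=5: ✗ (fails at j=8)
  i=6: ✗ (fails at j=8)
  i=7: ✗ (fails at j=8)
  i=8: ✗ (fails at j=8)
Positions where it holds: {4} → 1.

1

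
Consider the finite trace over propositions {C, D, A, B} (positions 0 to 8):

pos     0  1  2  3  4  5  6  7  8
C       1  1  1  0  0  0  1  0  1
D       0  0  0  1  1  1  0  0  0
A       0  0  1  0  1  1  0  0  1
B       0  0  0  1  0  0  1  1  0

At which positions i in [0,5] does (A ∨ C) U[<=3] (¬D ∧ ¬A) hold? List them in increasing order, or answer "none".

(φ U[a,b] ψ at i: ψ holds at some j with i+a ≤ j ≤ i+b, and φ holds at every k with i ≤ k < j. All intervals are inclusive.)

0, 1, 4, 5

Evaluate at each i in [0,5]:
  i=0: ✓ (rhs at j=0)
  i=1: ✓ (rhs at j=1)
  i=2: ✗ (no rhs in [2,5])
  i=3: ✗ (lhs fails at k=3 before rhs at j=6)
  i=4: ✓ (rhs at j=6; lhs holds on [4,5])
  i=5: ✓ (rhs at j=6; lhs holds on [5,5])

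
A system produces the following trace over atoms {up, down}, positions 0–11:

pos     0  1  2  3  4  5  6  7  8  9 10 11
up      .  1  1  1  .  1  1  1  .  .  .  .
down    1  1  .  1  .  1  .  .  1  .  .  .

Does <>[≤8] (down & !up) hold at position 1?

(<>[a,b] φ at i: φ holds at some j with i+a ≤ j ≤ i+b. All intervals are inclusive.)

Check (down & !up) at each j in [1,9]:
  j=1: false
  j=2: false
  j=3: false
  j=4: false
  j=5: false
  j=6: false
  j=7: false
  j=8: true
  j=9: false
Found at j=8 → formula holds.

Holds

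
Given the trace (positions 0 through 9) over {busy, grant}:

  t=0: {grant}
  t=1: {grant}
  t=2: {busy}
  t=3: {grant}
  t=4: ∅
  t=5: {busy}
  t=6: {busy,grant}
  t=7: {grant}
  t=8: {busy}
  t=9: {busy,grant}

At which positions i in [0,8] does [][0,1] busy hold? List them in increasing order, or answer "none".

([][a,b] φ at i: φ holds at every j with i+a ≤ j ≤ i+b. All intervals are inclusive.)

Evaluate at each i in [0,8]:
  i=0: ✗ (fails at j=0)
  i=1: ✗ (fails at j=1)
  i=2: ✗ (fails at j=3)
  i=3: ✗ (fails at j=3)
  i=4: ✗ (fails at j=4)
  i=5: ✓ (all of [5,6])
  i=6: ✗ (fails at j=7)
  i=7: ✗ (fails at j=7)
  i=8: ✓ (all of [8,9])

5, 8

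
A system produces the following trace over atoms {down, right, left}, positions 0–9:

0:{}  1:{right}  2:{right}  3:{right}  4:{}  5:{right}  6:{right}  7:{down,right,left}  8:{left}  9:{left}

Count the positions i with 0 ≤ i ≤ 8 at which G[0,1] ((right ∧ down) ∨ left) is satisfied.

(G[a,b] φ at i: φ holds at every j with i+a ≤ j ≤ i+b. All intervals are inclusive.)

2

Evaluate at each i in [0,8]:
  i=0: ✗ (fails at j=0)
  i=1: ✗ (fails at j=1)
  i=2: ✗ (fails at j=2)
  i=3: ✗ (fails at j=3)
  i=4: ✗ (fails at j=4)
  i=5: ✗ (fails at j=5)
  i=6: ✗ (fails at j=6)
  i=7: ✓ (all of [7,8])
  i=8: ✓ (all of [8,9])
Positions where it holds: {7, 8} → 2.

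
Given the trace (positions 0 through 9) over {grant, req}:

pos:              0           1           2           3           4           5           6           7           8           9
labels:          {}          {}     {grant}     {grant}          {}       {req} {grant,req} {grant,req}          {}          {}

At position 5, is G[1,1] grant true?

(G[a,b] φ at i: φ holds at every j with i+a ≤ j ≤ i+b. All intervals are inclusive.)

Yes

Check grant at every j in [6,6]:
  j=6: true
All positions satisfy it → formula holds.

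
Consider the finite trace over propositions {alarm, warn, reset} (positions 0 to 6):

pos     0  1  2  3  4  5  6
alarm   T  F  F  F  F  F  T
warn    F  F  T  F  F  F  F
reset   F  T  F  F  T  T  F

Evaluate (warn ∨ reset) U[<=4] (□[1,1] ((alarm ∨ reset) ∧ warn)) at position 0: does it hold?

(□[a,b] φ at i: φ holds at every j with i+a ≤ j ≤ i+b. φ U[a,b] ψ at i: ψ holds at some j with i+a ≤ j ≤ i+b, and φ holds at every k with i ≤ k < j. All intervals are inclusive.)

Does not hold

Need some j in [0,4] with □[1,1] ((alarm ∨ reset) ∧ warn), and (warn ∨ reset) at every k in [0,j-1].
  j=0: □[1,1] ((alarm ∨ reset) ∧ warn) — fails at 1.
  j=1: □[1,1] ((alarm ∨ reset) ∧ warn) — fails at 2.
  j=2: □[1,1] ((alarm ∨ reset) ∧ warn) — fails at 3.
  j=3: □[1,1] ((alarm ∨ reset) ∧ warn) — fails at 4.
  j=4: □[1,1] ((alarm ∨ reset) ∧ warn) — fails at 5.
No j in the window works → until fails.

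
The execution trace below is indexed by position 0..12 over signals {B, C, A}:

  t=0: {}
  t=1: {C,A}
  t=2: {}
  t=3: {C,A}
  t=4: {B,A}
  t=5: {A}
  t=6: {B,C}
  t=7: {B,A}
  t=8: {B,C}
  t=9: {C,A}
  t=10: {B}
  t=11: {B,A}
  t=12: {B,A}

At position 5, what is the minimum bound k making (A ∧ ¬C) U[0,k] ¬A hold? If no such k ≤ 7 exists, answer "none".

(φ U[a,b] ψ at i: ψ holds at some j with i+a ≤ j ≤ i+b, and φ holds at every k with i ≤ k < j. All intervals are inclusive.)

Need earliest j ≥ 5 with ¬A, and (A ∧ ¬C) at every k in [5,j-1].
  j=5: rhs fails.
  j=6: rhs holds; lhs holds on [5,5]. k = 1.

1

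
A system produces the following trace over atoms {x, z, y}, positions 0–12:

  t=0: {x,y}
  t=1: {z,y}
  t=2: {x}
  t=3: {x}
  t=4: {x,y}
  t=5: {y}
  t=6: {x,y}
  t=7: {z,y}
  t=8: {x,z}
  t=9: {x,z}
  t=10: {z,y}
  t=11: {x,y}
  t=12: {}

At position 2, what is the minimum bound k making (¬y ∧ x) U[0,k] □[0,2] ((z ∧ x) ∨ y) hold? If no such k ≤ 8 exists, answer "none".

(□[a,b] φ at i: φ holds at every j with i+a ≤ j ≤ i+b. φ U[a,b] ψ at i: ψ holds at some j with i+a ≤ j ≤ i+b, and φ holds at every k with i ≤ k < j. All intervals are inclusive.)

Need earliest j ≥ 2 with □[0,2] ((z ∧ x) ∨ y), and (¬y ∧ x) at every k in [2,j-1].
  j=2: rhs fails.
  j=3: rhs fails.
  j=4: rhs holds; lhs holds on [2,3]. k = 2.

2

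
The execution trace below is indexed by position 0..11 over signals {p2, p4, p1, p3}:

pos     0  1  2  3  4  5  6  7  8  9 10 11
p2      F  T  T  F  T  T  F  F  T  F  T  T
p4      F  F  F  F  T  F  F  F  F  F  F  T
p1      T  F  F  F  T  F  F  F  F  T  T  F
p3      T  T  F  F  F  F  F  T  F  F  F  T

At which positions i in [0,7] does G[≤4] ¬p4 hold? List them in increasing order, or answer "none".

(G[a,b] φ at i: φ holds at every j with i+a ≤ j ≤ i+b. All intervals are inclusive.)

Evaluate at each i in [0,7]:
  i=0: ✗ (fails at j=4)
  i=1: ✗ (fails at j=4)
  i=2: ✗ (fails at j=4)
  i=3: ✗ (fails at j=4)
  i=4: ✗ (fails at j=4)
  i=5: ✓ (all of [5,9])
  i=6: ✓ (all of [6,10])
  i=7: ✗ (fails at j=11)

5, 6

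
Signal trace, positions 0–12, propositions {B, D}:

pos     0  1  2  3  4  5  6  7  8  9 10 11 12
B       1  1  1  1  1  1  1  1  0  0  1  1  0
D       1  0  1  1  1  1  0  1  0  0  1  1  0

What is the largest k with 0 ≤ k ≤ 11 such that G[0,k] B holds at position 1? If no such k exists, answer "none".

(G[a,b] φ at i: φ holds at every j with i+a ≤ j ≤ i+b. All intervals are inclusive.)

6

B must hold from j=1 onward; find where it first fails.
  j=1: holds
  j=2: holds
  j=3: holds
  j=4: holds
  j=5: holds
  j=6: holds
  j=7: holds
  j=8: fails
Holds on [1,7], so largest k = 6.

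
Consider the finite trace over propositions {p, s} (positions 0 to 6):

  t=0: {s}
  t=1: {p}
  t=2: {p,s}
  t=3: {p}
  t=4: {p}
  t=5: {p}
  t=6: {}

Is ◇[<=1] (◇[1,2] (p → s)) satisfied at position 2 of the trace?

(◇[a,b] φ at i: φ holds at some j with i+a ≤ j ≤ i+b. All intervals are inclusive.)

Does not hold

Check ◇[1,2] (p → s) at each j in [2,3]:
  j=2: fails (none in [3,4])
  j=3: fails (none in [4,5])
No position in the window satisfies it → formula fails.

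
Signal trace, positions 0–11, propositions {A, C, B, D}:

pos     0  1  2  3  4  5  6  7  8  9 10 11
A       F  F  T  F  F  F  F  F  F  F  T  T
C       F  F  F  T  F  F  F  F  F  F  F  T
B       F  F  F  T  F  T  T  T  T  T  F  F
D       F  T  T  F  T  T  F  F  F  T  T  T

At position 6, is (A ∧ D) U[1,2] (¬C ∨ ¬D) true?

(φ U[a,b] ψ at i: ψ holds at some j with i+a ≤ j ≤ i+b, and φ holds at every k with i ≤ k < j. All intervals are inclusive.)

False

Need some j in [7,8] with (¬C ∨ ¬D), and (A ∧ D) at every k in [6,j-1].
  j=7: (¬C ∨ ¬D) holds, but (A ∧ D) fails at k=6 → not this j.
  j=8: (¬C ∨ ¬D) holds, but (A ∧ D) fails at k=6 → not this j.
No j in the window works → until fails.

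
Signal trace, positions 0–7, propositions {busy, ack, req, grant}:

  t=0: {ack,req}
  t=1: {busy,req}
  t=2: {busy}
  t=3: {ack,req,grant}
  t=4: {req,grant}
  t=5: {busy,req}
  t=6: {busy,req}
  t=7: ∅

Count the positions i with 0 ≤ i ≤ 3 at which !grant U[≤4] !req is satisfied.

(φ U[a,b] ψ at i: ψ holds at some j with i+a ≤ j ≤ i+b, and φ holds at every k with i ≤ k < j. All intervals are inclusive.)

Evaluate at each i in [0,3]:
  i=0: ✓ (rhs at j=2; lhs holds on [0,1])
  i=1: ✓ (rhs at j=2; lhs holds on [1,1])
  i=2: ✓ (rhs at j=2)
  i=3: ✗ (lhs fails at k=3 before rhs at j=7)
Positions where it holds: {0, 1, 2} → 3.

3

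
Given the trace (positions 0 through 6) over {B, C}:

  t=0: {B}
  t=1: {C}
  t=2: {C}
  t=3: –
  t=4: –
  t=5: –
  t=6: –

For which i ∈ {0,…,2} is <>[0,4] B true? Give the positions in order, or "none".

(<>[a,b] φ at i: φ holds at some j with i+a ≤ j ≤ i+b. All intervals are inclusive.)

0

Evaluate at each i in [0,2]:
  i=0: ✓ (witness j=0)
  i=1: ✗ (none in [1,5])
  i=2: ✗ (none in [2,6])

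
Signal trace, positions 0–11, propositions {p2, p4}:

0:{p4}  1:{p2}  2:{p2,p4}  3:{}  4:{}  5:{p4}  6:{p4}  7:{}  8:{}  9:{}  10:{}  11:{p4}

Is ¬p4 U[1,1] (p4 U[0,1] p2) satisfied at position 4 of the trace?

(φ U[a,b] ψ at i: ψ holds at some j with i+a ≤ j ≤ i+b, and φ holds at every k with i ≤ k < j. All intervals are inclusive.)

False

Need some j in [5,5] with (p4 U[0,1] p2), and ¬p4 at every k in [4,j-1].
  j=5: (p4 U[0,1] p2) — fails.
No j in the window works → until fails.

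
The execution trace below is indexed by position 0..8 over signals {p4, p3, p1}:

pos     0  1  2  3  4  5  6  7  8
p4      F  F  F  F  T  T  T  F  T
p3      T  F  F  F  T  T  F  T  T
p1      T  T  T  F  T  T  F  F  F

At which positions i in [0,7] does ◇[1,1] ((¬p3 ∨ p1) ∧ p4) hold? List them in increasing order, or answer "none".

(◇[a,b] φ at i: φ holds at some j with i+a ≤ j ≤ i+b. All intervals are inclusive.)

3, 4, 5

Evaluate at each i in [0,7]:
  i=0: ✗ (none in [1,1])
  i=1: ✗ (none in [2,2])
  i=2: ✗ (none in [3,3])
  i=3: ✓ (witness j=4)
  i=4: ✓ (witness j=5)
  i=5: ✓ (witness j=6)
  i=6: ✗ (none in [7,7])
  i=7: ✗ (none in [8,8])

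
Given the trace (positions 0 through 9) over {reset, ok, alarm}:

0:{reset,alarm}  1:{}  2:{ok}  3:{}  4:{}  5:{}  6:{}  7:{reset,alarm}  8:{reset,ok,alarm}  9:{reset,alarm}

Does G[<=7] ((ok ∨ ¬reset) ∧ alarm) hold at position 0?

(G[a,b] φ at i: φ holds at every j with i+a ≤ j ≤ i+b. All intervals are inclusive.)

Check ((ok ∨ ¬reset) ∧ alarm) at every j in [0,7]:
  j=0: false
  j=1: false
  j=2: false
  j=3: false
  j=4: false
  j=5: false
  j=6: false
  j=7: false
Fails at j=0 → formula fails.

No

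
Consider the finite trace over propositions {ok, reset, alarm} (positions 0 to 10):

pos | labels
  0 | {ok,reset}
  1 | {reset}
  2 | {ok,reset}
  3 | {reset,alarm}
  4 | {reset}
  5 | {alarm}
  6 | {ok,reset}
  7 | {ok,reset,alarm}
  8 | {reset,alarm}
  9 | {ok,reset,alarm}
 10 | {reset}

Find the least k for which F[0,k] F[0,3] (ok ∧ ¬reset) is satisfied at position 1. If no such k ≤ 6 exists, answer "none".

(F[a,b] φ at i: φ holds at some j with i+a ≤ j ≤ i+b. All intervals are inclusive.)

none

Scan j = 1,2,… for F[0,3] (ok ∧ ¬reset):
  j=1: fails
  j=2: fails
  j=3: fails
  j=4: fails
  j=5: fails
  j=6: fails
  j=7: fails
No j in [1,7] satisfies it → none.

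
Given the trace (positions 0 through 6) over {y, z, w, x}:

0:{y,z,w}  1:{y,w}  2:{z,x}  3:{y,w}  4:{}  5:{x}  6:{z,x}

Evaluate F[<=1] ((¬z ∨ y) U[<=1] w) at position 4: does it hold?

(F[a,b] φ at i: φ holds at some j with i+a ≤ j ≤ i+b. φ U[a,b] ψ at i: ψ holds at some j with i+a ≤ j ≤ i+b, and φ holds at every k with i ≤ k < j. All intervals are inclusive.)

Does not hold

Check ((¬z ∨ y) U[<=1] w) at each j in [4,5]:
  j=4: fails
  j=5: fails
No position in the window satisfies it → formula fails.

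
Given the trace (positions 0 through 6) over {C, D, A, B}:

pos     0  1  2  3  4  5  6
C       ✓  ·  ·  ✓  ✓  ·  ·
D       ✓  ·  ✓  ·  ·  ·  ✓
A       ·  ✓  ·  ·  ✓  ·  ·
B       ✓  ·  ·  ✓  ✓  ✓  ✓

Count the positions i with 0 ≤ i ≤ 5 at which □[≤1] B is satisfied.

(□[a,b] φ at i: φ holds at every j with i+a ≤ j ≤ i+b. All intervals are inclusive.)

Evaluate at each i in [0,5]:
  i=0: ✗ (fails at j=1)
  i=1: ✗ (fails at j=1)
  i=2: ✗ (fails at j=2)
  i=3: ✓ (all of [3,4])
  i=4: ✓ (all of [4,5])
  i=5: ✓ (all of [5,6])
Positions where it holds: {3, 4, 5} → 3.

3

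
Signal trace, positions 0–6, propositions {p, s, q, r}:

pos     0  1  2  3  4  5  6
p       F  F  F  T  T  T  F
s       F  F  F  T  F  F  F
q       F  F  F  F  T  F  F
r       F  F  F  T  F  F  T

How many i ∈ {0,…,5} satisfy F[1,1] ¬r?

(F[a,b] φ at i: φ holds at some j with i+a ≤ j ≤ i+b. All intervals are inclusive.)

4

Evaluate at each i in [0,5]:
  i=0: ✓ (witness j=1)
  i=1: ✓ (witness j=2)
  i=2: ✗ (none in [3,3])
  i=3: ✓ (witness j=4)
  i=4: ✓ (witness j=5)
  i=5: ✗ (none in [6,6])
Positions where it holds: {0, 1, 3, 4} → 4.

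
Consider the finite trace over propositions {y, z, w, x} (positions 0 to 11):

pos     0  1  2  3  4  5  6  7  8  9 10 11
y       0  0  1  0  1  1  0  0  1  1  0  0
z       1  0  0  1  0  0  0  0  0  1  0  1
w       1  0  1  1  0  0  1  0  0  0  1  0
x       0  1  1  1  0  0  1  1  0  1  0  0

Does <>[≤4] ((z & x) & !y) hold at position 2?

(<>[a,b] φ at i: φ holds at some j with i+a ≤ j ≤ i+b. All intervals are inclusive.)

Check ((z & x) & !y) at each j in [2,6]:
  j=2: false
  j=3: true
  j=4: false
  j=5: false
  j=6: false
Found at j=3 → formula holds.

Yes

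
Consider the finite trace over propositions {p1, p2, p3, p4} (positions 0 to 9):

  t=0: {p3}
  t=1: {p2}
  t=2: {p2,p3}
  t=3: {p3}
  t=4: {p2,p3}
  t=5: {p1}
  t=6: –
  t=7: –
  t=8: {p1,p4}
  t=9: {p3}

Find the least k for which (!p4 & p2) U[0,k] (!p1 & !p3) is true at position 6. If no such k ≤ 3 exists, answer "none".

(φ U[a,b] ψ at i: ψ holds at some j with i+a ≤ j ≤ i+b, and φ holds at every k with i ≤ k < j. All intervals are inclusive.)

0

Need earliest j ≥ 6 with (!p1 & !p3), and (!p4 & p2) at every k in [6,j-1].
  j=6: rhs holds (empty prefix). k = 0.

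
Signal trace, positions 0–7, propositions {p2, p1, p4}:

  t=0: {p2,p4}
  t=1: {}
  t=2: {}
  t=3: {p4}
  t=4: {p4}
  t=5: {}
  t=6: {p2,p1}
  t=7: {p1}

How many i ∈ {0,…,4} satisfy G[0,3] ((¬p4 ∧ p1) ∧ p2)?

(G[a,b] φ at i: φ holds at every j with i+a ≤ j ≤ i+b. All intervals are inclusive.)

Evaluate at each i in [0,4]:
  i=0: ✗ (fails at j=0)
  i=1: ✗ (fails at j=1)
  i=2: ✗ (fails at j=2)
  i=3: ✗ (fails at j=3)
  i=4: ✗ (fails at j=4)
Positions where it holds: {} → 0.

0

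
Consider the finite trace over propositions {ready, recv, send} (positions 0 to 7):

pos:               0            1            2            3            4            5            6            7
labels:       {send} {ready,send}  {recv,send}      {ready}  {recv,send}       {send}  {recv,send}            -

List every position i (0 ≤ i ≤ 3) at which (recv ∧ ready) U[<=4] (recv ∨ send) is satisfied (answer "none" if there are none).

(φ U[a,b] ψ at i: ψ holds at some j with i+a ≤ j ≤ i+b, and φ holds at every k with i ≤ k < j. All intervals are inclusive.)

0, 1, 2

Evaluate at each i in [0,3]:
  i=0: ✓ (rhs at j=0)
  i=1: ✓ (rhs at j=1)
  i=2: ✓ (rhs at j=2)
  i=3: ✗ (lhs fails at k=3 before rhs at j=4)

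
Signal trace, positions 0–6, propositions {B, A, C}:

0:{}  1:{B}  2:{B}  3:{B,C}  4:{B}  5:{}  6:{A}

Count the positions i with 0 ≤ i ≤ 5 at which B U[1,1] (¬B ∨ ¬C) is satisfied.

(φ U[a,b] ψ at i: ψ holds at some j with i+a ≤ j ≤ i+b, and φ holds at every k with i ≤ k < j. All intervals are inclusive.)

3

Evaluate at each i in [0,5]:
  i=0: ✗ (lhs fails at k=0 before rhs at j=1)
  i=1: ✓ (rhs at j=2; lhs holds on [1,1])
  i=2: ✗ (no rhs in [3,3])
  i=3: ✓ (rhs at j=4; lhs holds on [3,3])
  i=4: ✓ (rhs at j=5; lhs holds on [4,4])
  i=5: ✗ (lhs fails at k=5 before rhs at j=6)
Positions where it holds: {1, 3, 4} → 3.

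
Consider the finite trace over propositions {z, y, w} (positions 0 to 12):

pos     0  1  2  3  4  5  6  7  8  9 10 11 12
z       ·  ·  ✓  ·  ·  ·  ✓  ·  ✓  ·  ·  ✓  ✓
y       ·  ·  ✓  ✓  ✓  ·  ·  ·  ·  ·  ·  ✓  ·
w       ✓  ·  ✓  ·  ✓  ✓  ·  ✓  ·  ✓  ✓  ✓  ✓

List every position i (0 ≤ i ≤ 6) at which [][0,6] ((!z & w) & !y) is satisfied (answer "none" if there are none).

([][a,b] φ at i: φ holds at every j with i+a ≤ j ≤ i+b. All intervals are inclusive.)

none

Evaluate at each i in [0,6]:
  i=0: ✗ (fails at j=1)
  i=1: ✗ (fails at j=1)
  i=2: ✗ (fails at j=2)
  i=3: ✗ (fails at j=3)
  i=4: ✗ (fails at j=4)
  i=5: ✗ (fails at j=6)
  i=6: ✗ (fails at j=6)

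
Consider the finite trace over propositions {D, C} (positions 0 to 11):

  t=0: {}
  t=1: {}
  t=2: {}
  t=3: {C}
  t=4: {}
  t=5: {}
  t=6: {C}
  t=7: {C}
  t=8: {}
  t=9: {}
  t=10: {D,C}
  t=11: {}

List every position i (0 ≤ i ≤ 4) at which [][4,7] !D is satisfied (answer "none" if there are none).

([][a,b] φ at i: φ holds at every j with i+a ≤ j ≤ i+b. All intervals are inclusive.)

Evaluate at each i in [0,4]:
  i=0: ✓ (all of [4,7])
  i=1: ✓ (all of [5,8])
  i=2: ✓ (all of [6,9])
  i=3: ✗ (fails at j=10)
  i=4: ✗ (fails at j=10)

0, 1, 2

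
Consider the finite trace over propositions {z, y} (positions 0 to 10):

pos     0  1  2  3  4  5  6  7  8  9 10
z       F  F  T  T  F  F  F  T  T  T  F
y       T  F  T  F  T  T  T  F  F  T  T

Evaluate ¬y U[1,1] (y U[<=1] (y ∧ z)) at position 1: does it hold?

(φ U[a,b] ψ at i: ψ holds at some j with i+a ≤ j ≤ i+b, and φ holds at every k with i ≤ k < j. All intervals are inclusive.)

Need some j in [2,2] with (y U[<=1] (y ∧ z)), and ¬y at every k in [1,j-1].
  j=2: (y U[<=1] (y ∧ z)) holds; ¬y holds at every k in [1,1] → satisfied.

Holds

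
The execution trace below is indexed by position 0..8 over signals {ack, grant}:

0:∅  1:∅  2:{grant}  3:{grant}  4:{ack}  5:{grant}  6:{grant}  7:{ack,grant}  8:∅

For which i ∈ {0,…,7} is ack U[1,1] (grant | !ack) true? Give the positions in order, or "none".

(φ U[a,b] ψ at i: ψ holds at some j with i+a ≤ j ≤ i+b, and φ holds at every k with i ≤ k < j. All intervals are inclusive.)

4, 7

Evaluate at each i in [0,7]:
  i=0: ✗ (lhs fails at k=0 before rhs at j=1)
  i=1: ✗ (lhs fails at k=1 before rhs at j=2)
  i=2: ✗ (lhs fails at k=2 before rhs at j=3)
  i=3: ✗ (no rhs in [4,4])
  i=4: ✓ (rhs at j=5; lhs holds on [4,4])
  i=5: ✗ (lhs fails at k=5 before rhs at j=6)
  i=6: ✗ (lhs fails at k=6 before rhs at j=7)
  i=7: ✓ (rhs at j=8; lhs holds on [7,7])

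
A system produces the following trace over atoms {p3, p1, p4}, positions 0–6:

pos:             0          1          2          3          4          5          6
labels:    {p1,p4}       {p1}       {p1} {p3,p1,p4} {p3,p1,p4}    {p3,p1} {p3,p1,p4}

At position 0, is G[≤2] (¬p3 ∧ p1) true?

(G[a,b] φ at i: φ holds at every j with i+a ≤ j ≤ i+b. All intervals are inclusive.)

Yes

Check (¬p3 ∧ p1) at every j in [0,2]:
  j=0: true
  j=1: true
  j=2: true
All positions satisfy it → formula holds.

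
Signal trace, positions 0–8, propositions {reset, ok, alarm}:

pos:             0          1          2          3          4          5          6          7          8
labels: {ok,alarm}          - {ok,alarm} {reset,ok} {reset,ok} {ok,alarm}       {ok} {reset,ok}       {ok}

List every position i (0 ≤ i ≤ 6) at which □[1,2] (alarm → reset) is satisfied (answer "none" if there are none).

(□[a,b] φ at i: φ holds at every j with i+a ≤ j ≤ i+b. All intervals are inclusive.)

Evaluate at each i in [0,6]:
  i=0: ✗ (fails at j=2)
  i=1: ✗ (fails at j=2)
  i=2: ✓ (all of [3,4])
  i=3: ✗ (fails at j=5)
  i=4: ✗ (fails at j=5)
  i=5: ✓ (all of [6,7])
  i=6: ✓ (all of [7,8])

2, 5, 6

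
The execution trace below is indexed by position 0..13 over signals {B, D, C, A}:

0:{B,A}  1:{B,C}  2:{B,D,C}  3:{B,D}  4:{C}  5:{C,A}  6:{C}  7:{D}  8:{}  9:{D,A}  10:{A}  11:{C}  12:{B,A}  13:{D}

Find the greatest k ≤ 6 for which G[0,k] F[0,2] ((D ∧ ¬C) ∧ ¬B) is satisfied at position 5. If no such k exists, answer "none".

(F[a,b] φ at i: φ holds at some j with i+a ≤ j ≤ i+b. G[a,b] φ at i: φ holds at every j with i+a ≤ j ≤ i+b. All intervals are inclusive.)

4

F[0,2] ((D ∧ ¬C) ∧ ¬B) must hold from j=5 onward; find where it first fails.
  j=5: holds
  j=6: holds
  j=7: holds
  j=8: holds
  j=9: holds
  j=10: fails
Holds on [5,9], so largest k = 4.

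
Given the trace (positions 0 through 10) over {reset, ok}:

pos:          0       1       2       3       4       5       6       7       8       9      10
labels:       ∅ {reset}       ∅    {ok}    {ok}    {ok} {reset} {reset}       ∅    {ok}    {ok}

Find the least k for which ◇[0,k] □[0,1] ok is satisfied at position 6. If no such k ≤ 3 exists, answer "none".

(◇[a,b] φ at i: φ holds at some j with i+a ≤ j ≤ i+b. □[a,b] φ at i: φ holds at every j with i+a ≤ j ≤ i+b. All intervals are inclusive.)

Scan j = 6,7,… for □[0,1] ok:
  j=6: fails
  j=7: fails
  j=8: fails
  j=9: holds
First hit at j=9, so smallest k = 9-6 = 3.

3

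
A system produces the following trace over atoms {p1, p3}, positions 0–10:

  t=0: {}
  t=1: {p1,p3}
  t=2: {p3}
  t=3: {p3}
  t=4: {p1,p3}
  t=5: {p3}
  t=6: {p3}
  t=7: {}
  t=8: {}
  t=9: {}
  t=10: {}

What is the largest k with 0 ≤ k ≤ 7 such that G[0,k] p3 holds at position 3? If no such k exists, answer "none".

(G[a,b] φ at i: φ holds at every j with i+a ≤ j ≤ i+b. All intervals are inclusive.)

p3 must hold from j=3 onward; find where it first fails.
  j=3: holds
  j=4: holds
  j=5: holds
  j=6: holds
  j=7: fails
Holds on [3,6], so largest k = 3.

3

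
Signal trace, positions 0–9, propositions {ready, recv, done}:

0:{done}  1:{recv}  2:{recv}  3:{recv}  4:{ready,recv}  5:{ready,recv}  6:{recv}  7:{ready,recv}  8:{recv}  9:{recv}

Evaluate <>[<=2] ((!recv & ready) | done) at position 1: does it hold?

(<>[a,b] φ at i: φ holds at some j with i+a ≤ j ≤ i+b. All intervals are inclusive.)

Check ((!recv & ready) | done) at each j in [1,3]:
  j=1: false
  j=2: false
  j=3: false
No position in the window satisfies it → formula fails.

False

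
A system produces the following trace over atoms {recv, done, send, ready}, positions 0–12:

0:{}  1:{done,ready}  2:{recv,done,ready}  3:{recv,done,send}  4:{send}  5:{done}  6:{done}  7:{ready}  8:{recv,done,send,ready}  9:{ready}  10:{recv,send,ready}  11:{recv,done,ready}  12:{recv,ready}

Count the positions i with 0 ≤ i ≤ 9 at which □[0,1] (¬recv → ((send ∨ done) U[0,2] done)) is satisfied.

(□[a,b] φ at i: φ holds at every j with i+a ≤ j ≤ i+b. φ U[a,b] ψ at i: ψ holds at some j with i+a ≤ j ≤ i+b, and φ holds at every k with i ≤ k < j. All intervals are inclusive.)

5

Evaluate at each i in [0,9]:
  i=0: ✗ (fails at j=0)
  i=1: ✓ (all of [1,2])
  i=2: ✓ (all of [2,3])
  i=3: ✓ (all of [3,4])
  i=4: ✓ (all of [4,5])
  i=5: ✓ (all of [5,6])
  i=6: ✗ (fails at j=7)
  i=7: ✗ (fails at j=7)
  i=8: ✗ (fails at j=9)
  i=9: ✗ (fails at j=9)
Positions where it holds: {1, 2, 3, 4, 5} → 5.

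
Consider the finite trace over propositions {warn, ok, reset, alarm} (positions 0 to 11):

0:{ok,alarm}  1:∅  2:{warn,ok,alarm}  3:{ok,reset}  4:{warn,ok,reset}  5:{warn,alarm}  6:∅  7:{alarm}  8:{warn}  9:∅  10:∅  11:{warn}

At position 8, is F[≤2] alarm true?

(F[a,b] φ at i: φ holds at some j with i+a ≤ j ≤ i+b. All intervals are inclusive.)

Check alarm at each j in [8,10]:
  j=8: false
  j=9: false
  j=10: false
No position in the window satisfies it → formula fails.

Does not hold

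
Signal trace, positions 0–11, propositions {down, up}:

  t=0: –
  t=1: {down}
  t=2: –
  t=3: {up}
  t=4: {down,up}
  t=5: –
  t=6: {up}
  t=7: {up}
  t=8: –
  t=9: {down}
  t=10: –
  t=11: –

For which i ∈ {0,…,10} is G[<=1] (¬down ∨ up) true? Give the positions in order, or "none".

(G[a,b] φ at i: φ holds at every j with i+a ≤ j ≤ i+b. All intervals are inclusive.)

2, 3, 4, 5, 6, 7, 10

Evaluate at each i in [0,10]:
  i=0: ✗ (fails at j=1)
  i=1: ✗ (fails at j=1)
  i=2: ✓ (all of [2,3])
  i=3: ✓ (all of [3,4])
  i=4: ✓ (all of [4,5])
  i=5: ✓ (all of [5,6])
  i=6: ✓ (all of [6,7])
  i=7: ✓ (all of [7,8])
  i=8: ✗ (fails at j=9)
  i=9: ✗ (fails at j=9)
  i=10: ✓ (all of [10,11])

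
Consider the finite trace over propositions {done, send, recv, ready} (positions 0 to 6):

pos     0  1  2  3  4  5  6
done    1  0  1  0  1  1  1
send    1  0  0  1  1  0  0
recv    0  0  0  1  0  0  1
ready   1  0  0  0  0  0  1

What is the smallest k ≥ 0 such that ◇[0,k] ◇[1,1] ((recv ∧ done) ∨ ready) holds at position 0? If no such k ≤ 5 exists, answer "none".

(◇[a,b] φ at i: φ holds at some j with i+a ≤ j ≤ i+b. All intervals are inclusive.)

5

Scan j = 0,1,… for ◇[1,1] ((recv ∧ done) ∨ ready):
  j=0: fails
  j=1: fails
  j=2: fails
  j=3: fails
  j=4: fails
  j=5: holds
First hit at j=5, so smallest k = 5-0 = 5.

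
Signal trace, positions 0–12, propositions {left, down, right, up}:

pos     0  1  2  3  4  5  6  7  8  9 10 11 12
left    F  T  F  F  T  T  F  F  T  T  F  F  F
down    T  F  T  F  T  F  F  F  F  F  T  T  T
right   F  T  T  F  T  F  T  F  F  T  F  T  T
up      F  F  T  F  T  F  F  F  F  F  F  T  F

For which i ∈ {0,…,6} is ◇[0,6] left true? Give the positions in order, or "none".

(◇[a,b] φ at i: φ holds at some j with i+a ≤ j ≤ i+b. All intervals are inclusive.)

Evaluate at each i in [0,6]:
  i=0: ✓ (witness j=1)
  i=1: ✓ (witness j=1)
  i=2: ✓ (witness j=4)
  i=3: ✓ (witness j=4)
  i=4: ✓ (witness j=4)
  i=5: ✓ (witness j=5)
  i=6: ✓ (witness j=8)

0, 1, 2, 3, 4, 5, 6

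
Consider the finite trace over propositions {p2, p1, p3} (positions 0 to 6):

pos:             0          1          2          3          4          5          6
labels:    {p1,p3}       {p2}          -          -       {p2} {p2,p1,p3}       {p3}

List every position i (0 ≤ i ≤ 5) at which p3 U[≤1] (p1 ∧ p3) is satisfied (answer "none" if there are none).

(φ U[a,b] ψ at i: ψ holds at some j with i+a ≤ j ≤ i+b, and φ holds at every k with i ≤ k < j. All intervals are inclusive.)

0, 5

Evaluate at each i in [0,5]:
  i=0: ✓ (rhs at j=0)
  i=1: ✗ (no rhs in [1,2])
  i=2: ✗ (no rhs in [2,3])
  i=3: ✗ (no rhs in [3,4])
  i=4: ✗ (lhs fails at k=4 before rhs at j=5)
  i=5: ✓ (rhs at j=5)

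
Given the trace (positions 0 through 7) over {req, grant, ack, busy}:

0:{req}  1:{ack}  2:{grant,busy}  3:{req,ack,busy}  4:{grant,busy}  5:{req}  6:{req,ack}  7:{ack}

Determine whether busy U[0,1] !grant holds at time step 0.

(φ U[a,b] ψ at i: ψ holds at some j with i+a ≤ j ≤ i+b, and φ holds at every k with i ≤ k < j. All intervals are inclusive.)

Need some j in [0,1] with !grant, and busy at every k in [0,j-1].
  j=0: !grant holds; no prefix to check → satisfied.

Holds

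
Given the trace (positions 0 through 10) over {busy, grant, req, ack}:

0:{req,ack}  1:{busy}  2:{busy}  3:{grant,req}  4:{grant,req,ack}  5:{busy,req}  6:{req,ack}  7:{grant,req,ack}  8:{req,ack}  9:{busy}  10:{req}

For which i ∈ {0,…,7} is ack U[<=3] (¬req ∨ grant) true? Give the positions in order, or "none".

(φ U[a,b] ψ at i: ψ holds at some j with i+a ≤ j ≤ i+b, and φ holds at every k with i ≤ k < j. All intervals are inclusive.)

Evaluate at each i in [0,7]:
  i=0: ✓ (rhs at j=1; lhs holds on [0,0])
  i=1: ✓ (rhs at j=1)
  i=2: ✓ (rhs at j=2)
  i=3: ✓ (rhs at j=3)
  i=4: ✓ (rhs at j=4)
  i=5: ✗ (lhs fails at k=5 before rhs at j=7)
  i=6: ✓ (rhs at j=7; lhs holds on [6,6])
  i=7: ✓ (rhs at j=7)

0, 1, 2, 3, 4, 6, 7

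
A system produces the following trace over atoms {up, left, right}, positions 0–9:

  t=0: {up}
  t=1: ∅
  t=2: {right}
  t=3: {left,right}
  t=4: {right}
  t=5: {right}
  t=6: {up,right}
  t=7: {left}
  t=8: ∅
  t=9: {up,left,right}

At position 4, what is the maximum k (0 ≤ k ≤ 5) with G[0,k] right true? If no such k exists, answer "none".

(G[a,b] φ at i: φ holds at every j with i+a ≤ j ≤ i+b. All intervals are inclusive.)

right must hold from j=4 onward; find where it first fails.
  j=4: holds
  j=5: holds
  j=6: holds
  j=7: fails
Holds on [4,6], so largest k = 2.

2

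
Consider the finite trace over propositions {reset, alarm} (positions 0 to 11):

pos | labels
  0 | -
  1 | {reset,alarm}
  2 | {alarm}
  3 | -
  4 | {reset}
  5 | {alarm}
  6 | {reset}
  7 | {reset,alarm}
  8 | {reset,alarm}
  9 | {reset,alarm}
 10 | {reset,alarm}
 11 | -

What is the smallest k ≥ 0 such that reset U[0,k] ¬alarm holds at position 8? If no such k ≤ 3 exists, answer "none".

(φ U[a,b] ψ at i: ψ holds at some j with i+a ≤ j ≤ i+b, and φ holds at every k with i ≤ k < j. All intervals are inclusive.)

Need earliest j ≥ 8 with ¬alarm, and reset at every k in [8,j-1].
  j=8: rhs fails.
  j=9: rhs fails.
  j=10: rhs fails.
  j=11: rhs holds; lhs holds on [8,10]. k = 3.

3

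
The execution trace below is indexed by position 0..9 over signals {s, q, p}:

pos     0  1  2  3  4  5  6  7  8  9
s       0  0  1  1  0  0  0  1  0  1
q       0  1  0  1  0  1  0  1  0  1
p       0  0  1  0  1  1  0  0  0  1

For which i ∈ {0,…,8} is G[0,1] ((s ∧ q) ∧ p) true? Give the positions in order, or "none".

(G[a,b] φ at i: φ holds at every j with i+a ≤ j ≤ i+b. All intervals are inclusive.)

Evaluate at each i in [0,8]:
  i=0: ✗ (fails at j=0)
  i=1: ✗ (fails at j=1)
  i=2: ✗ (fails at j=2)
  i=3: ✗ (fails at j=3)
  i=4: ✗ (fails at j=4)
  i=5: ✗ (fails at j=5)
  i=6: ✗ (fails at j=6)
  i=7: ✗ (fails at j=7)
  i=8: ✗ (fails at j=8)

none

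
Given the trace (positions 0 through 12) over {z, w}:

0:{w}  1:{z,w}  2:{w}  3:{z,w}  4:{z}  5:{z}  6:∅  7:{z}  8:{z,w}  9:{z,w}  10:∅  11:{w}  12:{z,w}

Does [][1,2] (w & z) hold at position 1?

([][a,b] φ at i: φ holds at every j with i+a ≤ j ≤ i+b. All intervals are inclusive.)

Check (w & z) at every j in [2,3]:
  j=2: false
  j=3: true
Fails at j=2 → formula fails.

Does not hold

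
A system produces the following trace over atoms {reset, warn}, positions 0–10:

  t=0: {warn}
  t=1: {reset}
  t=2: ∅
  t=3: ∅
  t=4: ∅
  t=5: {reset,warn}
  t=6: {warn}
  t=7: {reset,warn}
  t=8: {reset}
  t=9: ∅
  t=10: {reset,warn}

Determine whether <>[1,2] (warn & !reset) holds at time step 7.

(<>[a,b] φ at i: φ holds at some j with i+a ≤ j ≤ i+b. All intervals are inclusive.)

Does not hold

Check (warn & !reset) at each j in [8,9]:
  j=8: false
  j=9: false
No position in the window satisfies it → formula fails.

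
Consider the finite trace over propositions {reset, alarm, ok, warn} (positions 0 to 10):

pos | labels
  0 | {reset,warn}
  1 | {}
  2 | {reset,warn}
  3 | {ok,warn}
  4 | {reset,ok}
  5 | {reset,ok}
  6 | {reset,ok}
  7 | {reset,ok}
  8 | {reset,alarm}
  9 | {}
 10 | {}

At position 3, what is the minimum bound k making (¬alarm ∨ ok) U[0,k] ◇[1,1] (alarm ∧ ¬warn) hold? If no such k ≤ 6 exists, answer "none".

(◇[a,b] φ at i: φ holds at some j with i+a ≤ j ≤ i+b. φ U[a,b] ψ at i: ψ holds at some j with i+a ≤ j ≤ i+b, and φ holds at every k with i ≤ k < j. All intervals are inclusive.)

4

Need earliest j ≥ 3 with ◇[1,1] (alarm ∧ ¬warn), and (¬alarm ∨ ok) at every k in [3,j-1].
  j=3: rhs fails.
  j=4: rhs fails.
  j=5: rhs fails.
  j=6: rhs fails.
  j=7: rhs holds; lhs holds on [3,6]. k = 4.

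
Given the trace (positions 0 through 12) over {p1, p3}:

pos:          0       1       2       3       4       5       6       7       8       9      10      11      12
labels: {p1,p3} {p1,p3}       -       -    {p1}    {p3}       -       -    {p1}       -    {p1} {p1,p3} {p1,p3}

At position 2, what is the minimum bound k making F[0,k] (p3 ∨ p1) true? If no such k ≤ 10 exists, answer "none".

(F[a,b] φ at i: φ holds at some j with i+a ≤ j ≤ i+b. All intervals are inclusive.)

Scan j = 2,3,… for (p3 ∨ p1):
  j=2: fails
  j=3: fails
  j=4: holds
First hit at j=4, so smallest k = 4-2 = 2.

2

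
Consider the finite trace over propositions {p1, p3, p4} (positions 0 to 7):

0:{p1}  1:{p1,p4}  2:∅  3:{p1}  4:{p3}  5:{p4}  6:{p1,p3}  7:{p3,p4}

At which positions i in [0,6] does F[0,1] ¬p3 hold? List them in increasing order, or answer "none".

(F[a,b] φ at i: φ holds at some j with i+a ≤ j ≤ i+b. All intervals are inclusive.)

0, 1, 2, 3, 4, 5

Evaluate at each i in [0,6]:
  i=0: ✓ (witness j=0)
  i=1: ✓ (witness j=1)
  i=2: ✓ (witness j=2)
  i=3: ✓ (witness j=3)
  i=4: ✓ (witness j=5)
  i=5: ✓ (witness j=5)
  i=6: ✗ (none in [6,7])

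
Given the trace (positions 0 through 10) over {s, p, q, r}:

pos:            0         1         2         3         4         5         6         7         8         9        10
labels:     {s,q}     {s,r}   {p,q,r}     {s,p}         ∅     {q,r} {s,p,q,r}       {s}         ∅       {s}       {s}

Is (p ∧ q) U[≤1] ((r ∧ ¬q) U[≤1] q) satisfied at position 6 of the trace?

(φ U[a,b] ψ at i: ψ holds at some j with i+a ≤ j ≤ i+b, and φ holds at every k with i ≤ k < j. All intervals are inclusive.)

True

Need some j in [6,7] with ((r ∧ ¬q) U[≤1] q), and (p ∧ q) at every k in [6,j-1].
  j=6: ((r ∧ ¬q) U[≤1] q) holds; no prefix to check → satisfied.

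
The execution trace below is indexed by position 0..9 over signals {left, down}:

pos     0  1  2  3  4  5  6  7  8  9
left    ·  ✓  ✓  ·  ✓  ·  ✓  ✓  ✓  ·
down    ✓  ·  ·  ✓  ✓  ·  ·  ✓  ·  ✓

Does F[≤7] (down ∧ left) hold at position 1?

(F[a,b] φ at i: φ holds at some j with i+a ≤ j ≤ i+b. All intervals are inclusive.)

Check (down ∧ left) at each j in [1,8]:
  j=1: false
  j=2: false
  j=3: false
  j=4: true
  j=5: false
  j=6: false
  j=7: true
  j=8: false
Found at j=4 → formula holds.

True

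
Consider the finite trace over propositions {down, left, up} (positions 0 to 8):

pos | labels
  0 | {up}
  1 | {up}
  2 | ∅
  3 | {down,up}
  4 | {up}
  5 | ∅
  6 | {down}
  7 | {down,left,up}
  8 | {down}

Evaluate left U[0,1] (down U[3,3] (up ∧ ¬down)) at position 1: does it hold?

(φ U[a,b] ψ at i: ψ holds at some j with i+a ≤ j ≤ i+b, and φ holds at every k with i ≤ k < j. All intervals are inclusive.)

Need some j in [1,2] with (down U[3,3] (up ∧ ¬down)), and left at every k in [1,j-1].
  j=1: (down U[3,3] (up ∧ ¬down)) — fails.
  j=2: (down U[3,3] (up ∧ ¬down)) — fails.
No j in the window works → until fails.

No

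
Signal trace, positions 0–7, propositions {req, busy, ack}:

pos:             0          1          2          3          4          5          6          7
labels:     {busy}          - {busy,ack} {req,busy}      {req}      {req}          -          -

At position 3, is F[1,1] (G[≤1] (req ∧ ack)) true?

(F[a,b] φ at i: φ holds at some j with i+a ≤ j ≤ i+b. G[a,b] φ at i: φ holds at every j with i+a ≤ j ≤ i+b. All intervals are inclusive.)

Check G[≤1] (req ∧ ack) at each j in [4,4]:
  j=4: fails at 4
No position in the window satisfies it → formula fails.

False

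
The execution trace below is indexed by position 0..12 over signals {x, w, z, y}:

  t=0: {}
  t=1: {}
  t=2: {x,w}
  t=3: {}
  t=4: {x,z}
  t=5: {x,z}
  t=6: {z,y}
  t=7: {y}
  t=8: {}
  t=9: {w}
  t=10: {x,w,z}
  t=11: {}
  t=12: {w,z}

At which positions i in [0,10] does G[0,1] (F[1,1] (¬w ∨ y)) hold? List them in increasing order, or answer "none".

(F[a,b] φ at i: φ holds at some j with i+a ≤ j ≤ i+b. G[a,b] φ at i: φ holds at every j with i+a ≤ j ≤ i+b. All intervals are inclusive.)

Evaluate at each i in [0,10]:
  i=0: ✗ (fails at j=1)
  i=1: ✗ (fails at j=1)
  i=2: ✓ (all of [2,3])
  i=3: ✓ (all of [3,4])
  i=4: ✓ (all of [4,5])
  i=5: ✓ (all of [5,6])
  i=6: ✓ (all of [6,7])
  i=7: ✗ (fails at j=8)
  i=8: ✗ (fails at j=8)
  i=9: ✗ (fails at j=9)
  i=10: ✗ (fails at j=11)

2, 3, 4, 5, 6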